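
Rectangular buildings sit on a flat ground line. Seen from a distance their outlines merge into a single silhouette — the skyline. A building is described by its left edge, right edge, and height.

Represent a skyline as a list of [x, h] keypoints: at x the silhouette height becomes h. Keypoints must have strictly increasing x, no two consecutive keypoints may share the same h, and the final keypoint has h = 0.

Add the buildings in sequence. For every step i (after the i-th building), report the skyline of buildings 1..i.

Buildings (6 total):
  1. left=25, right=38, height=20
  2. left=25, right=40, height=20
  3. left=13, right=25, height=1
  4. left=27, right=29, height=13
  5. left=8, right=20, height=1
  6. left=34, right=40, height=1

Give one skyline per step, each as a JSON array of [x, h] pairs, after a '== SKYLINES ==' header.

== SKYLINES ==
[[25,20],[38,0]]
[[25,20],[40,0]]
[[13,1],[25,20],[40,0]]
[[13,1],[25,20],[40,0]]
[[8,1],[25,20],[40,0]]
[[8,1],[25,20],[40,0]]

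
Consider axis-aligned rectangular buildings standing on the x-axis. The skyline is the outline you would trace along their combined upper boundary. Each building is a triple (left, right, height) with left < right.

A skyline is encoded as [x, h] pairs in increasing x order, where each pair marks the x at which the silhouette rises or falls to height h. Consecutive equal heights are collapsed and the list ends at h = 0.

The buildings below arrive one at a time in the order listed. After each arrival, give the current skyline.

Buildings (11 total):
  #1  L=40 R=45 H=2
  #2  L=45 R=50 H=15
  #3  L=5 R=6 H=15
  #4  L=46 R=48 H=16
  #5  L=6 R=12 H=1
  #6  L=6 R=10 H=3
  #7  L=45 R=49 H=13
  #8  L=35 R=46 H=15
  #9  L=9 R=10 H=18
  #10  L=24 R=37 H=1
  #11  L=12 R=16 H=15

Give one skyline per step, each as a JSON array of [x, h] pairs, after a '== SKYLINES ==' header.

== SKYLINES ==
[[40,2],[45,0]]
[[40,2],[45,15],[50,0]]
[[5,15],[6,0],[40,2],[45,15],[50,0]]
[[5,15],[6,0],[40,2],[45,15],[46,16],[48,15],[50,0]]
[[5,15],[6,1],[12,0],[40,2],[45,15],[46,16],[48,15],[50,0]]
[[5,15],[6,3],[10,1],[12,0],[40,2],[45,15],[46,16],[48,15],[50,0]]
[[5,15],[6,3],[10,1],[12,0],[40,2],[45,15],[46,16],[48,15],[50,0]]
[[5,15],[6,3],[10,1],[12,0],[35,15],[46,16],[48,15],[50,0]]
[[5,15],[6,3],[9,18],[10,1],[12,0],[35,15],[46,16],[48,15],[50,0]]
[[5,15],[6,3],[9,18],[10,1],[12,0],[24,1],[35,15],[46,16],[48,15],[50,0]]
[[5,15],[6,3],[9,18],[10,1],[12,15],[16,0],[24,1],[35,15],[46,16],[48,15],[50,0]]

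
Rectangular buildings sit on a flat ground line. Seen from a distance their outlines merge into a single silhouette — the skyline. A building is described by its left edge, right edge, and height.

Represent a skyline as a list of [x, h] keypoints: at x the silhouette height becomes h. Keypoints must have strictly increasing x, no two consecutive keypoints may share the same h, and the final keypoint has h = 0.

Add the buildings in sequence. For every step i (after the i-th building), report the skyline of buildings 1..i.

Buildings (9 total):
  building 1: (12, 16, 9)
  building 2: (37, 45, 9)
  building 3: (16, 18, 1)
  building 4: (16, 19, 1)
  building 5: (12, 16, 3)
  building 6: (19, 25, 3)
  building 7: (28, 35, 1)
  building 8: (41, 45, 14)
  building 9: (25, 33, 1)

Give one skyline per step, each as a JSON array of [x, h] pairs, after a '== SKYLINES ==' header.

== SKYLINES ==
[[12,9],[16,0]]
[[12,9],[16,0],[37,9],[45,0]]
[[12,9],[16,1],[18,0],[37,9],[45,0]]
[[12,9],[16,1],[19,0],[37,9],[45,0]]
[[12,9],[16,1],[19,0],[37,9],[45,0]]
[[12,9],[16,1],[19,3],[25,0],[37,9],[45,0]]
[[12,9],[16,1],[19,3],[25,0],[28,1],[35,0],[37,9],[45,0]]
[[12,9],[16,1],[19,3],[25,0],[28,1],[35,0],[37,9],[41,14],[45,0]]
[[12,9],[16,1],[19,3],[25,1],[35,0],[37,9],[41,14],[45,0]]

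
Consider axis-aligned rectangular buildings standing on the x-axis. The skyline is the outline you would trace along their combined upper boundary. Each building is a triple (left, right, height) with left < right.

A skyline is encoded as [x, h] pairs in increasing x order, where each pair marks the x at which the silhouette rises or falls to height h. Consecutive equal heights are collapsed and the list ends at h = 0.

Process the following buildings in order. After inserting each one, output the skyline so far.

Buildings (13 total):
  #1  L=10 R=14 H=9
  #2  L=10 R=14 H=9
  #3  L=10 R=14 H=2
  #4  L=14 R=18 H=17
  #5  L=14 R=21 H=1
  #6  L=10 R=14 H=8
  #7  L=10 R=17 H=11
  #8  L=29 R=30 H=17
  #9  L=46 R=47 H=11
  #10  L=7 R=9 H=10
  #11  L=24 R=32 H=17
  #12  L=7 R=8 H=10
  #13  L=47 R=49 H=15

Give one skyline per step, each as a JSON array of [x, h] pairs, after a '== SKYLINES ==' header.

== SKYLINES ==
[[10,9],[14,0]]
[[10,9],[14,0]]
[[10,9],[14,0]]
[[10,9],[14,17],[18,0]]
[[10,9],[14,17],[18,1],[21,0]]
[[10,9],[14,17],[18,1],[21,0]]
[[10,11],[14,17],[18,1],[21,0]]
[[10,11],[14,17],[18,1],[21,0],[29,17],[30,0]]
[[10,11],[14,17],[18,1],[21,0],[29,17],[30,0],[46,11],[47,0]]
[[7,10],[9,0],[10,11],[14,17],[18,1],[21,0],[29,17],[30,0],[46,11],[47,0]]
[[7,10],[9,0],[10,11],[14,17],[18,1],[21,0],[24,17],[32,0],[46,11],[47,0]]
[[7,10],[9,0],[10,11],[14,17],[18,1],[21,0],[24,17],[32,0],[46,11],[47,0]]
[[7,10],[9,0],[10,11],[14,17],[18,1],[21,0],[24,17],[32,0],[46,11],[47,15],[49,0]]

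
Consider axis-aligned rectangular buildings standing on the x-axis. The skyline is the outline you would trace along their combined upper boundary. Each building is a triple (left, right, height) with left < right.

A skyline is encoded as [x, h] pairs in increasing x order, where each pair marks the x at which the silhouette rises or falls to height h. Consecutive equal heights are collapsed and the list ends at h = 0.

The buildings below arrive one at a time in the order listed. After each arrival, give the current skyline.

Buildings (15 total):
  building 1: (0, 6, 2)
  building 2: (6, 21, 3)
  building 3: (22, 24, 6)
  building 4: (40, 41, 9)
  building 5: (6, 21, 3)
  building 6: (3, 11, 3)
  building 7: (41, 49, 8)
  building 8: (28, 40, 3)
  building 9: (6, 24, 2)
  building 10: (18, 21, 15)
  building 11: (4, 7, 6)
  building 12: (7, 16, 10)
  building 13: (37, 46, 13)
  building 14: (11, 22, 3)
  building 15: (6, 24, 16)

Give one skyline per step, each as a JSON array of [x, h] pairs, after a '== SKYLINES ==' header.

== SKYLINES ==
[[0,2],[6,0]]
[[0,2],[6,3],[21,0]]
[[0,2],[6,3],[21,0],[22,6],[24,0]]
[[0,2],[6,3],[21,0],[22,6],[24,0],[40,9],[41,0]]
[[0,2],[6,3],[21,0],[22,6],[24,0],[40,9],[41,0]]
[[0,2],[3,3],[21,0],[22,6],[24,0],[40,9],[41,0]]
[[0,2],[3,3],[21,0],[22,6],[24,0],[40,9],[41,8],[49,0]]
[[0,2],[3,3],[21,0],[22,6],[24,0],[28,3],[40,9],[41,8],[49,0]]
[[0,2],[3,3],[21,2],[22,6],[24,0],[28,3],[40,9],[41,8],[49,0]]
[[0,2],[3,3],[18,15],[21,2],[22,6],[24,0],[28,3],[40,9],[41,8],[49,0]]
[[0,2],[3,3],[4,6],[7,3],[18,15],[21,2],[22,6],[24,0],[28,3],[40,9],[41,8],[49,0]]
[[0,2],[3,3],[4,6],[7,10],[16,3],[18,15],[21,2],[22,6],[24,0],[28,3],[40,9],[41,8],[49,0]]
[[0,2],[3,3],[4,6],[7,10],[16,3],[18,15],[21,2],[22,6],[24,0],[28,3],[37,13],[46,8],[49,0]]
[[0,2],[3,3],[4,6],[7,10],[16,3],[18,15],[21,3],[22,6],[24,0],[28,3],[37,13],[46,8],[49,0]]
[[0,2],[3,3],[4,6],[6,16],[24,0],[28,3],[37,13],[46,8],[49,0]]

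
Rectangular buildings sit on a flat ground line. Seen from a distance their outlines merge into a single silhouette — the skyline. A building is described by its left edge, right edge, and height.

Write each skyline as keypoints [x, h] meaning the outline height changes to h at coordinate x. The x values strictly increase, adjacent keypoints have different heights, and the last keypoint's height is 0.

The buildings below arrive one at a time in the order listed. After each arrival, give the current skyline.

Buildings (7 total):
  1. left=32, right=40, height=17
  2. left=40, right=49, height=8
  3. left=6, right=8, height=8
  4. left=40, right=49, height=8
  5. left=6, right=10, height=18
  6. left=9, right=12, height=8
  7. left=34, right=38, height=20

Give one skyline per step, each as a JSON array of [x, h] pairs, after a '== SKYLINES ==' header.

== SKYLINES ==
[[32,17],[40,0]]
[[32,17],[40,8],[49,0]]
[[6,8],[8,0],[32,17],[40,8],[49,0]]
[[6,8],[8,0],[32,17],[40,8],[49,0]]
[[6,18],[10,0],[32,17],[40,8],[49,0]]
[[6,18],[10,8],[12,0],[32,17],[40,8],[49,0]]
[[6,18],[10,8],[12,0],[32,17],[34,20],[38,17],[40,8],[49,0]]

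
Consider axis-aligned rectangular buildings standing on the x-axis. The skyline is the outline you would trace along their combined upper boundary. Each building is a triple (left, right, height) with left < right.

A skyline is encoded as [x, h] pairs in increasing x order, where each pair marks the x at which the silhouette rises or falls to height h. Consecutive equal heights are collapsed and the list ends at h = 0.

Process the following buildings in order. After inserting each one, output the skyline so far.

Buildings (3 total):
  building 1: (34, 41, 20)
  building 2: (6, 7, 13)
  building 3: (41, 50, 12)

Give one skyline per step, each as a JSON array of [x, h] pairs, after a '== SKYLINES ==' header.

== SKYLINES ==
[[34,20],[41,0]]
[[6,13],[7,0],[34,20],[41,0]]
[[6,13],[7,0],[34,20],[41,12],[50,0]]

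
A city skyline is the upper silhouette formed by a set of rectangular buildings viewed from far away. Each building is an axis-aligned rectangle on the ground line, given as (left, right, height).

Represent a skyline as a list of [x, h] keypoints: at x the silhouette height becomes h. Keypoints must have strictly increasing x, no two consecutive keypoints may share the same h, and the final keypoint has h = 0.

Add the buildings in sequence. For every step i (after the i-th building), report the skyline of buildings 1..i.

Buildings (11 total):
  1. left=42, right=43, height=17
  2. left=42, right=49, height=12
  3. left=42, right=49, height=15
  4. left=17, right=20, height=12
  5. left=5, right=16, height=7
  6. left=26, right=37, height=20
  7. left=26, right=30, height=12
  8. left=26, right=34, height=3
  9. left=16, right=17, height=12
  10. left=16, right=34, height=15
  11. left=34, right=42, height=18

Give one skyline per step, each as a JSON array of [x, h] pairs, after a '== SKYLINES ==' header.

== SKYLINES ==
[[42,17],[43,0]]
[[42,17],[43,12],[49,0]]
[[42,17],[43,15],[49,0]]
[[17,12],[20,0],[42,17],[43,15],[49,0]]
[[5,7],[16,0],[17,12],[20,0],[42,17],[43,15],[49,0]]
[[5,7],[16,0],[17,12],[20,0],[26,20],[37,0],[42,17],[43,15],[49,0]]
[[5,7],[16,0],[17,12],[20,0],[26,20],[37,0],[42,17],[43,15],[49,0]]
[[5,7],[16,0],[17,12],[20,0],[26,20],[37,0],[42,17],[43,15],[49,0]]
[[5,7],[16,12],[20,0],[26,20],[37,0],[42,17],[43,15],[49,0]]
[[5,7],[16,15],[26,20],[37,0],[42,17],[43,15],[49,0]]
[[5,7],[16,15],[26,20],[37,18],[42,17],[43,15],[49,0]]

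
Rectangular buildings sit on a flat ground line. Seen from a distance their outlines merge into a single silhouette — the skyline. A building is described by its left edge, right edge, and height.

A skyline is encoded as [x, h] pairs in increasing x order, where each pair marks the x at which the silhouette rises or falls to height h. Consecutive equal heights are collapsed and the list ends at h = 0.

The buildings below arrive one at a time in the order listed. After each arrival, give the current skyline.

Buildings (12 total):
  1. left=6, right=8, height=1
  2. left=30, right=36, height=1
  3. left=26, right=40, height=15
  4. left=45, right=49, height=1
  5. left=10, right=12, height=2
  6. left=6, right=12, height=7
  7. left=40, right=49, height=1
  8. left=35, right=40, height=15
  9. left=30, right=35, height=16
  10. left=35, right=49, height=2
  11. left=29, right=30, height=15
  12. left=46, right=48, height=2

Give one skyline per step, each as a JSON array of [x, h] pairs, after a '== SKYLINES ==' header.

== SKYLINES ==
[[6,1],[8,0]]
[[6,1],[8,0],[30,1],[36,0]]
[[6,1],[8,0],[26,15],[40,0]]
[[6,1],[8,0],[26,15],[40,0],[45,1],[49,0]]
[[6,1],[8,0],[10,2],[12,0],[26,15],[40,0],[45,1],[49,0]]
[[6,7],[12,0],[26,15],[40,0],[45,1],[49,0]]
[[6,7],[12,0],[26,15],[40,1],[49,0]]
[[6,7],[12,0],[26,15],[40,1],[49,0]]
[[6,7],[12,0],[26,15],[30,16],[35,15],[40,1],[49,0]]
[[6,7],[12,0],[26,15],[30,16],[35,15],[40,2],[49,0]]
[[6,7],[12,0],[26,15],[30,16],[35,15],[40,2],[49,0]]
[[6,7],[12,0],[26,15],[30,16],[35,15],[40,2],[49,0]]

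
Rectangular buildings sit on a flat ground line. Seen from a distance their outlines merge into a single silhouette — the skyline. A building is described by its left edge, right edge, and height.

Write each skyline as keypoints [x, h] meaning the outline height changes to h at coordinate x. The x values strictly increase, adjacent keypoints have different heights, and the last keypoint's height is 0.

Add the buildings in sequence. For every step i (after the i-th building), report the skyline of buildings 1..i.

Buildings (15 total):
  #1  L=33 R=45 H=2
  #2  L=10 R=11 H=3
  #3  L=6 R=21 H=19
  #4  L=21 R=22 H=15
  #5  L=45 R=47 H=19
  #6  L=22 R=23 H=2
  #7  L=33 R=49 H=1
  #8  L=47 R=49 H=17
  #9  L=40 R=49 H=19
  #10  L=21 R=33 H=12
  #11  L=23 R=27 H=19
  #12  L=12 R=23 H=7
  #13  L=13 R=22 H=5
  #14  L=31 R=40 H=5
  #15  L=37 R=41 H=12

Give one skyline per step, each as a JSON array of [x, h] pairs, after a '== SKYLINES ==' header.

== SKYLINES ==
[[33,2],[45,0]]
[[10,3],[11,0],[33,2],[45,0]]
[[6,19],[21,0],[33,2],[45,0]]
[[6,19],[21,15],[22,0],[33,2],[45,0]]
[[6,19],[21,15],[22,0],[33,2],[45,19],[47,0]]
[[6,19],[21,15],[22,2],[23,0],[33,2],[45,19],[47,0]]
[[6,19],[21,15],[22,2],[23,0],[33,2],[45,19],[47,1],[49,0]]
[[6,19],[21,15],[22,2],[23,0],[33,2],[45,19],[47,17],[49,0]]
[[6,19],[21,15],[22,2],[23,0],[33,2],[40,19],[49,0]]
[[6,19],[21,15],[22,12],[33,2],[40,19],[49,0]]
[[6,19],[21,15],[22,12],[23,19],[27,12],[33,2],[40,19],[49,0]]
[[6,19],[21,15],[22,12],[23,19],[27,12],[33,2],[40,19],[49,0]]
[[6,19],[21,15],[22,12],[23,19],[27,12],[33,2],[40,19],[49,0]]
[[6,19],[21,15],[22,12],[23,19],[27,12],[33,5],[40,19],[49,0]]
[[6,19],[21,15],[22,12],[23,19],[27,12],[33,5],[37,12],[40,19],[49,0]]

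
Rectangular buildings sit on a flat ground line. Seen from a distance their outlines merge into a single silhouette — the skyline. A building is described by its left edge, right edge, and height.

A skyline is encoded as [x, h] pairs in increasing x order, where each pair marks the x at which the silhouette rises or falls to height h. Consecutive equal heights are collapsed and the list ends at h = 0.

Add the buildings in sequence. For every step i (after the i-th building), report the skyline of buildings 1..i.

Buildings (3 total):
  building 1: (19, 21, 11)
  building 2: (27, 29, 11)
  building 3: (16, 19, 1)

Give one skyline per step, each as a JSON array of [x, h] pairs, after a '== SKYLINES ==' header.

== SKYLINES ==
[[19,11],[21,0]]
[[19,11],[21,0],[27,11],[29,0]]
[[16,1],[19,11],[21,0],[27,11],[29,0]]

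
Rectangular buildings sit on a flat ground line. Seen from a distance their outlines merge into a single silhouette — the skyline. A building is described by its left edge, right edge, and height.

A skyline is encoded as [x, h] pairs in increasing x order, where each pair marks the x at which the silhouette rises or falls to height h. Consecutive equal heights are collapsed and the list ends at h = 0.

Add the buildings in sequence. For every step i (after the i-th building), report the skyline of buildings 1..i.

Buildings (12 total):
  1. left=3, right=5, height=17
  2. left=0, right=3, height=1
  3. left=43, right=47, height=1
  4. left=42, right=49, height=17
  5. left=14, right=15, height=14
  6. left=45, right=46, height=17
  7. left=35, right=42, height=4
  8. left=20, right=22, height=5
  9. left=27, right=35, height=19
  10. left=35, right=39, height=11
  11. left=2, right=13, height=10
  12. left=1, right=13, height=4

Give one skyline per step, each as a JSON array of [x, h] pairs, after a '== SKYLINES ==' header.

== SKYLINES ==
[[3,17],[5,0]]
[[0,1],[3,17],[5,0]]
[[0,1],[3,17],[5,0],[43,1],[47,0]]
[[0,1],[3,17],[5,0],[42,17],[49,0]]
[[0,1],[3,17],[5,0],[14,14],[15,0],[42,17],[49,0]]
[[0,1],[3,17],[5,0],[14,14],[15,0],[42,17],[49,0]]
[[0,1],[3,17],[5,0],[14,14],[15,0],[35,4],[42,17],[49,0]]
[[0,1],[3,17],[5,0],[14,14],[15,0],[20,5],[22,0],[35,4],[42,17],[49,0]]
[[0,1],[3,17],[5,0],[14,14],[15,0],[20,5],[22,0],[27,19],[35,4],[42,17],[49,0]]
[[0,1],[3,17],[5,0],[14,14],[15,0],[20,5],[22,0],[27,19],[35,11],[39,4],[42,17],[49,0]]
[[0,1],[2,10],[3,17],[5,10],[13,0],[14,14],[15,0],[20,5],[22,0],[27,19],[35,11],[39,4],[42,17],[49,0]]
[[0,1],[1,4],[2,10],[3,17],[5,10],[13,0],[14,14],[15,0],[20,5],[22,0],[27,19],[35,11],[39,4],[42,17],[49,0]]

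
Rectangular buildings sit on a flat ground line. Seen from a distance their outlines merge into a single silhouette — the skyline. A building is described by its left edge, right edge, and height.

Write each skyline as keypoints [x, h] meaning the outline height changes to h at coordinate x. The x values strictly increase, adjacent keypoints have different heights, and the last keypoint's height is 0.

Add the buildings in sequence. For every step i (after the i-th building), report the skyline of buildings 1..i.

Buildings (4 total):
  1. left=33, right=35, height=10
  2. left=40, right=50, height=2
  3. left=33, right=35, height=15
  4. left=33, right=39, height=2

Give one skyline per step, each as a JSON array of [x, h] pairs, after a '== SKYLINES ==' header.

== SKYLINES ==
[[33,10],[35,0]]
[[33,10],[35,0],[40,2],[50,0]]
[[33,15],[35,0],[40,2],[50,0]]
[[33,15],[35,2],[39,0],[40,2],[50,0]]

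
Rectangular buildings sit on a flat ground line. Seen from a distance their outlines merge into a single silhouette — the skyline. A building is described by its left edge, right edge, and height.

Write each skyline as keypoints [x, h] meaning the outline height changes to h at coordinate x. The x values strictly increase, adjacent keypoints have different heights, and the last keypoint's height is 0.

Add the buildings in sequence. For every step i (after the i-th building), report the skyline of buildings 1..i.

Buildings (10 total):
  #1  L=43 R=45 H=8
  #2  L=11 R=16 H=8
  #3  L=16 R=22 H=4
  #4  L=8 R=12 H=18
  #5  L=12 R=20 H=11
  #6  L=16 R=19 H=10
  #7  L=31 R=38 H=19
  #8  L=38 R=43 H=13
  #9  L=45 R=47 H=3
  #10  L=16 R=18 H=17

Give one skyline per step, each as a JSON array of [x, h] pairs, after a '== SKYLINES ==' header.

== SKYLINES ==
[[43,8],[45,0]]
[[11,8],[16,0],[43,8],[45,0]]
[[11,8],[16,4],[22,0],[43,8],[45,0]]
[[8,18],[12,8],[16,4],[22,0],[43,8],[45,0]]
[[8,18],[12,11],[20,4],[22,0],[43,8],[45,0]]
[[8,18],[12,11],[20,4],[22,0],[43,8],[45,0]]
[[8,18],[12,11],[20,4],[22,0],[31,19],[38,0],[43,8],[45,0]]
[[8,18],[12,11],[20,4],[22,0],[31,19],[38,13],[43,8],[45,0]]
[[8,18],[12,11],[20,4],[22,0],[31,19],[38,13],[43,8],[45,3],[47,0]]
[[8,18],[12,11],[16,17],[18,11],[20,4],[22,0],[31,19],[38,13],[43,8],[45,3],[47,0]]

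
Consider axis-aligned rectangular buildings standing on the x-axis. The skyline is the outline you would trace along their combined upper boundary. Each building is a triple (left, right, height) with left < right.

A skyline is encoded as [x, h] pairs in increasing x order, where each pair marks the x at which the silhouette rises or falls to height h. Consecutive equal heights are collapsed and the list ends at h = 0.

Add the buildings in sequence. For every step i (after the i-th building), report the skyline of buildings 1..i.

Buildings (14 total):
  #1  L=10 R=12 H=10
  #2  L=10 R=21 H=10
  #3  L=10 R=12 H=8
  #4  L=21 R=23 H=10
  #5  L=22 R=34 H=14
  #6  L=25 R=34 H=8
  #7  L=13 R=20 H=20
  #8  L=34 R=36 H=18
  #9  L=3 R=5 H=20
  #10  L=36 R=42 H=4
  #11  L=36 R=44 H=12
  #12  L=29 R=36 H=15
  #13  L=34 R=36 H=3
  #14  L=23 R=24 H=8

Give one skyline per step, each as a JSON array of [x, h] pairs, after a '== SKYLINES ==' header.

== SKYLINES ==
[[10,10],[12,0]]
[[10,10],[21,0]]
[[10,10],[21,0]]
[[10,10],[23,0]]
[[10,10],[22,14],[34,0]]
[[10,10],[22,14],[34,0]]
[[10,10],[13,20],[20,10],[22,14],[34,0]]
[[10,10],[13,20],[20,10],[22,14],[34,18],[36,0]]
[[3,20],[5,0],[10,10],[13,20],[20,10],[22,14],[34,18],[36,0]]
[[3,20],[5,0],[10,10],[13,20],[20,10],[22,14],[34,18],[36,4],[42,0]]
[[3,20],[5,0],[10,10],[13,20],[20,10],[22,14],[34,18],[36,12],[44,0]]
[[3,20],[5,0],[10,10],[13,20],[20,10],[22,14],[29,15],[34,18],[36,12],[44,0]]
[[3,20],[5,0],[10,10],[13,20],[20,10],[22,14],[29,15],[34,18],[36,12],[44,0]]
[[3,20],[5,0],[10,10],[13,20],[20,10],[22,14],[29,15],[34,18],[36,12],[44,0]]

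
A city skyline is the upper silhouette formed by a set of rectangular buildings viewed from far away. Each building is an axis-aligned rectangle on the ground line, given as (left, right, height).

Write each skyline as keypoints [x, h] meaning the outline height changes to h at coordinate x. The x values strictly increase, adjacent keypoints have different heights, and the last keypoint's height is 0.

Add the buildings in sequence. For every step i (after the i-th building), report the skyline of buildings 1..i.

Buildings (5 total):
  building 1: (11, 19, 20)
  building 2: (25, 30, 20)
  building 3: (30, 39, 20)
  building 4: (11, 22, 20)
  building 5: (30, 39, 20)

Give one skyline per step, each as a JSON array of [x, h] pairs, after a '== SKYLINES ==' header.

== SKYLINES ==
[[11,20],[19,0]]
[[11,20],[19,0],[25,20],[30,0]]
[[11,20],[19,0],[25,20],[39,0]]
[[11,20],[22,0],[25,20],[39,0]]
[[11,20],[22,0],[25,20],[39,0]]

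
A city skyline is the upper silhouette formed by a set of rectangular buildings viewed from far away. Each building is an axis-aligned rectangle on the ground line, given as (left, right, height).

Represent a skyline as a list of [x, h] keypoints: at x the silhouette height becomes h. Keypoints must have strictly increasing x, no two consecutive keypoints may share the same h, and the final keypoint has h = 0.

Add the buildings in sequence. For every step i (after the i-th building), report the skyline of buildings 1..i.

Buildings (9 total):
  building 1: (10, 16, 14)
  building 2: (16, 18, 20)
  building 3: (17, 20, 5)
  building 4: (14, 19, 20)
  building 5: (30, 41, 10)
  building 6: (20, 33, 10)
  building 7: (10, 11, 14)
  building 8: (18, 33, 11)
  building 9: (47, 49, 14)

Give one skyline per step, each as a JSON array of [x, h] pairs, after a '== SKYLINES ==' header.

== SKYLINES ==
[[10,14],[16,0]]
[[10,14],[16,20],[18,0]]
[[10,14],[16,20],[18,5],[20,0]]
[[10,14],[14,20],[19,5],[20,0]]
[[10,14],[14,20],[19,5],[20,0],[30,10],[41,0]]
[[10,14],[14,20],[19,5],[20,10],[41,0]]
[[10,14],[14,20],[19,5],[20,10],[41,0]]
[[10,14],[14,20],[19,11],[33,10],[41,0]]
[[10,14],[14,20],[19,11],[33,10],[41,0],[47,14],[49,0]]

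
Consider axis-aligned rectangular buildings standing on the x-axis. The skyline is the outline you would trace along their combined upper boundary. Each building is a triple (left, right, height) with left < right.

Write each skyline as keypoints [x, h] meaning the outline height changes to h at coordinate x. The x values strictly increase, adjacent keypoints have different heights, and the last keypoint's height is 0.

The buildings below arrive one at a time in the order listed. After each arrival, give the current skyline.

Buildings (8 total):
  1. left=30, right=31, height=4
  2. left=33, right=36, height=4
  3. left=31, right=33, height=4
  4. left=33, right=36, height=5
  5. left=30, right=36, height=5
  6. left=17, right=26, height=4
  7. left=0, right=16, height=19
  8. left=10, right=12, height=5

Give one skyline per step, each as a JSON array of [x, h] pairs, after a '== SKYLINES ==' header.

== SKYLINES ==
[[30,4],[31,0]]
[[30,4],[31,0],[33,4],[36,0]]
[[30,4],[36,0]]
[[30,4],[33,5],[36,0]]
[[30,5],[36,0]]
[[17,4],[26,0],[30,5],[36,0]]
[[0,19],[16,0],[17,4],[26,0],[30,5],[36,0]]
[[0,19],[16,0],[17,4],[26,0],[30,5],[36,0]]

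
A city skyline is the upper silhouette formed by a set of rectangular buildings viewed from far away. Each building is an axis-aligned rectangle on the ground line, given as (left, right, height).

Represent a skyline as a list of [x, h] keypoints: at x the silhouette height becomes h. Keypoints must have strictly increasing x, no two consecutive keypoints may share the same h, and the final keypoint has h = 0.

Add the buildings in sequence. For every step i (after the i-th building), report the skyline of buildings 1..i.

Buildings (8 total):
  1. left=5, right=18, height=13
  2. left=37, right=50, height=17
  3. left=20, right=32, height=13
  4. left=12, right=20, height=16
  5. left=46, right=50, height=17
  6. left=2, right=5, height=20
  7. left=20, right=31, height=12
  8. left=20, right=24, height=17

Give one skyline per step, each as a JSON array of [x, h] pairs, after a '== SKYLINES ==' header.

== SKYLINES ==
[[5,13],[18,0]]
[[5,13],[18,0],[37,17],[50,0]]
[[5,13],[18,0],[20,13],[32,0],[37,17],[50,0]]
[[5,13],[12,16],[20,13],[32,0],[37,17],[50,0]]
[[5,13],[12,16],[20,13],[32,0],[37,17],[50,0]]
[[2,20],[5,13],[12,16],[20,13],[32,0],[37,17],[50,0]]
[[2,20],[5,13],[12,16],[20,13],[32,0],[37,17],[50,0]]
[[2,20],[5,13],[12,16],[20,17],[24,13],[32,0],[37,17],[50,0]]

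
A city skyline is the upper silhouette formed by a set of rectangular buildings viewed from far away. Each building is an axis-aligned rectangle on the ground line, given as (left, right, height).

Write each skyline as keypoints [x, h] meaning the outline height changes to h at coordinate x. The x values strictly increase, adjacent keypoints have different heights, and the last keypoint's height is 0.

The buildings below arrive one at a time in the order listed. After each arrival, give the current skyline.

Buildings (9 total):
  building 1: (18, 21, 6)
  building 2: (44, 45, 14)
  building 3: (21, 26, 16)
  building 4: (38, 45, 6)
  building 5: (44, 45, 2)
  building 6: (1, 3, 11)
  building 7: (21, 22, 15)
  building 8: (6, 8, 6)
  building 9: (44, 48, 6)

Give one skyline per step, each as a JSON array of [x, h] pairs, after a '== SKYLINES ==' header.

== SKYLINES ==
[[18,6],[21,0]]
[[18,6],[21,0],[44,14],[45,0]]
[[18,6],[21,16],[26,0],[44,14],[45,0]]
[[18,6],[21,16],[26,0],[38,6],[44,14],[45,0]]
[[18,6],[21,16],[26,0],[38,6],[44,14],[45,0]]
[[1,11],[3,0],[18,6],[21,16],[26,0],[38,6],[44,14],[45,0]]
[[1,11],[3,0],[18,6],[21,16],[26,0],[38,6],[44,14],[45,0]]
[[1,11],[3,0],[6,6],[8,0],[18,6],[21,16],[26,0],[38,6],[44,14],[45,0]]
[[1,11],[3,0],[6,6],[8,0],[18,6],[21,16],[26,0],[38,6],[44,14],[45,6],[48,0]]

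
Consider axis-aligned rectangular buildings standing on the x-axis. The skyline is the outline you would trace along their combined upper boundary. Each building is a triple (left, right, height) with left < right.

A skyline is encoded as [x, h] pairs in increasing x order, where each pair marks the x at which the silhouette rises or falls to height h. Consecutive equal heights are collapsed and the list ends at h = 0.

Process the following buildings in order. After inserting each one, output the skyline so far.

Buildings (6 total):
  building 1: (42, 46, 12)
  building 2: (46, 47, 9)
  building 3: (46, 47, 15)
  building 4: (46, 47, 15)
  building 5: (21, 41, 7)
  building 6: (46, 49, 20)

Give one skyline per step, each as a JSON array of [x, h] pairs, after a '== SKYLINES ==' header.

== SKYLINES ==
[[42,12],[46,0]]
[[42,12],[46,9],[47,0]]
[[42,12],[46,15],[47,0]]
[[42,12],[46,15],[47,0]]
[[21,7],[41,0],[42,12],[46,15],[47,0]]
[[21,7],[41,0],[42,12],[46,20],[49,0]]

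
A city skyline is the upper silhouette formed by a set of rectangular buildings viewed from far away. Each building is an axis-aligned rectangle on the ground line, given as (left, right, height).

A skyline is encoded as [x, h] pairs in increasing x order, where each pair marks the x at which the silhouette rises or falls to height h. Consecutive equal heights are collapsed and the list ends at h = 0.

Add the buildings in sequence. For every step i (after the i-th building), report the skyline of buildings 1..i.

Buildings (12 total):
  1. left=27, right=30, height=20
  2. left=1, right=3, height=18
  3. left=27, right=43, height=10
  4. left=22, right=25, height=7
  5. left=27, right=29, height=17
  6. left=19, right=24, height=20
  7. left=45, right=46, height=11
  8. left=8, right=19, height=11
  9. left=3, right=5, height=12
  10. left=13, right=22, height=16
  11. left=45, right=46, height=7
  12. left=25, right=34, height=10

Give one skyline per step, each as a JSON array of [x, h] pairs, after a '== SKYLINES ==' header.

== SKYLINES ==
[[27,20],[30,0]]
[[1,18],[3,0],[27,20],[30,0]]
[[1,18],[3,0],[27,20],[30,10],[43,0]]
[[1,18],[3,0],[22,7],[25,0],[27,20],[30,10],[43,0]]
[[1,18],[3,0],[22,7],[25,0],[27,20],[30,10],[43,0]]
[[1,18],[3,0],[19,20],[24,7],[25,0],[27,20],[30,10],[43,0]]
[[1,18],[3,0],[19,20],[24,7],[25,0],[27,20],[30,10],[43,0],[45,11],[46,0]]
[[1,18],[3,0],[8,11],[19,20],[24,7],[25,0],[27,20],[30,10],[43,0],[45,11],[46,0]]
[[1,18],[3,12],[5,0],[8,11],[19,20],[24,7],[25,0],[27,20],[30,10],[43,0],[45,11],[46,0]]
[[1,18],[3,12],[5,0],[8,11],[13,16],[19,20],[24,7],[25,0],[27,20],[30,10],[43,0],[45,11],[46,0]]
[[1,18],[3,12],[5,0],[8,11],[13,16],[19,20],[24,7],[25,0],[27,20],[30,10],[43,0],[45,11],[46,0]]
[[1,18],[3,12],[5,0],[8,11],[13,16],[19,20],[24,7],[25,10],[27,20],[30,10],[43,0],[45,11],[46,0]]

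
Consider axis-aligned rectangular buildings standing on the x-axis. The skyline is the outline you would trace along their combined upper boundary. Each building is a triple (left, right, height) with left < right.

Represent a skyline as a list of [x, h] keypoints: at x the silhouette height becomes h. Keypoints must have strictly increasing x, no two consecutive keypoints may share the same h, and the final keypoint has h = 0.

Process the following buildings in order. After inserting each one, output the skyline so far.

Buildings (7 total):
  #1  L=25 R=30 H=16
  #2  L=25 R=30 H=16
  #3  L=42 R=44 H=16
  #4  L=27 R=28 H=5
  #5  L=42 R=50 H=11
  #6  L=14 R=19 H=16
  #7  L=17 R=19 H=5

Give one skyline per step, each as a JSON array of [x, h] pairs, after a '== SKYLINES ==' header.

== SKYLINES ==
[[25,16],[30,0]]
[[25,16],[30,0]]
[[25,16],[30,0],[42,16],[44,0]]
[[25,16],[30,0],[42,16],[44,0]]
[[25,16],[30,0],[42,16],[44,11],[50,0]]
[[14,16],[19,0],[25,16],[30,0],[42,16],[44,11],[50,0]]
[[14,16],[19,0],[25,16],[30,0],[42,16],[44,11],[50,0]]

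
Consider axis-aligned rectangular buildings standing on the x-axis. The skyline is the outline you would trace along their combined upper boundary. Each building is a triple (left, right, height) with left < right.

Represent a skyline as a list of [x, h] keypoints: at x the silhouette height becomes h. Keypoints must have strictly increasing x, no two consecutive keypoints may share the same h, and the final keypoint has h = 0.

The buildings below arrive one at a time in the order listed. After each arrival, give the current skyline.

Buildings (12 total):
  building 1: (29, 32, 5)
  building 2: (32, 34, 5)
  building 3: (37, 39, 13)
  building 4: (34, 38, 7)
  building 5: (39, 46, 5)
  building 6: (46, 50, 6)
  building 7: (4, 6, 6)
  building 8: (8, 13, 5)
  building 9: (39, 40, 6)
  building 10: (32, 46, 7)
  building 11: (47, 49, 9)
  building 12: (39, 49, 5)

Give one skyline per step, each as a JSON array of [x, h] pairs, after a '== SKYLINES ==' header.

== SKYLINES ==
[[29,5],[32,0]]
[[29,5],[34,0]]
[[29,5],[34,0],[37,13],[39,0]]
[[29,5],[34,7],[37,13],[39,0]]
[[29,5],[34,7],[37,13],[39,5],[46,0]]
[[29,5],[34,7],[37,13],[39,5],[46,6],[50,0]]
[[4,6],[6,0],[29,5],[34,7],[37,13],[39,5],[46,6],[50,0]]
[[4,6],[6,0],[8,5],[13,0],[29,5],[34,7],[37,13],[39,5],[46,6],[50,0]]
[[4,6],[6,0],[8,5],[13,0],[29,5],[34,7],[37,13],[39,6],[40,5],[46,6],[50,0]]
[[4,6],[6,0],[8,5],[13,0],[29,5],[32,7],[37,13],[39,7],[46,6],[50,0]]
[[4,6],[6,0],[8,5],[13,0],[29,5],[32,7],[37,13],[39,7],[46,6],[47,9],[49,6],[50,0]]
[[4,6],[6,0],[8,5],[13,0],[29,5],[32,7],[37,13],[39,7],[46,6],[47,9],[49,6],[50,0]]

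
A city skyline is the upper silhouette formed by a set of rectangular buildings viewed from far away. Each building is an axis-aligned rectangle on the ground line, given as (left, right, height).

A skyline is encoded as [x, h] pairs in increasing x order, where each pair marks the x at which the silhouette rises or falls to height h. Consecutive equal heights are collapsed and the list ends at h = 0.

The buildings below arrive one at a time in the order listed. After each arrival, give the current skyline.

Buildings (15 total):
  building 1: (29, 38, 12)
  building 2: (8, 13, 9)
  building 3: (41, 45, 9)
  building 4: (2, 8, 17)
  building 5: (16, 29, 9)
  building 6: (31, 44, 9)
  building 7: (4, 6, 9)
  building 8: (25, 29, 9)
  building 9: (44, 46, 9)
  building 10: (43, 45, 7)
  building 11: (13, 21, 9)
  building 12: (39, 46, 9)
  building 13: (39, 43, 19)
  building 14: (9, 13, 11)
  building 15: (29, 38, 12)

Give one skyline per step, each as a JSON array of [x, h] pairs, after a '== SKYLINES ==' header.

== SKYLINES ==
[[29,12],[38,0]]
[[8,9],[13,0],[29,12],[38,0]]
[[8,9],[13,0],[29,12],[38,0],[41,9],[45,0]]
[[2,17],[8,9],[13,0],[29,12],[38,0],[41,9],[45,0]]
[[2,17],[8,9],[13,0],[16,9],[29,12],[38,0],[41,9],[45,0]]
[[2,17],[8,9],[13,0],[16,9],[29,12],[38,9],[45,0]]
[[2,17],[8,9],[13,0],[16,9],[29,12],[38,9],[45,0]]
[[2,17],[8,9],[13,0],[16,9],[29,12],[38,9],[45,0]]
[[2,17],[8,9],[13,0],[16,9],[29,12],[38,9],[46,0]]
[[2,17],[8,9],[13,0],[16,9],[29,12],[38,9],[46,0]]
[[2,17],[8,9],[29,12],[38,9],[46,0]]
[[2,17],[8,9],[29,12],[38,9],[46,0]]
[[2,17],[8,9],[29,12],[38,9],[39,19],[43,9],[46,0]]
[[2,17],[8,9],[9,11],[13,9],[29,12],[38,9],[39,19],[43,9],[46,0]]
[[2,17],[8,9],[9,11],[13,9],[29,12],[38,9],[39,19],[43,9],[46,0]]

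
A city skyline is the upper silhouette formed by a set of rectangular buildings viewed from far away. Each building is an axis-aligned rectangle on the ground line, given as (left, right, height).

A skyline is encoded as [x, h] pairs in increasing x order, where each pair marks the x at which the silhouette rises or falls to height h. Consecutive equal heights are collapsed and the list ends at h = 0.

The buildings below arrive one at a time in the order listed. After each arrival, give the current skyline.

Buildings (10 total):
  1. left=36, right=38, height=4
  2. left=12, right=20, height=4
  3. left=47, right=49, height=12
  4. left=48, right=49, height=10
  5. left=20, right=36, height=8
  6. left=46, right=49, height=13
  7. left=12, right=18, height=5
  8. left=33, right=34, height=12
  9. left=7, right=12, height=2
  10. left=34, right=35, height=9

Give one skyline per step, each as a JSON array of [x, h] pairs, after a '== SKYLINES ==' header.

== SKYLINES ==
[[36,4],[38,0]]
[[12,4],[20,0],[36,4],[38,0]]
[[12,4],[20,0],[36,4],[38,0],[47,12],[49,0]]
[[12,4],[20,0],[36,4],[38,0],[47,12],[49,0]]
[[12,4],[20,8],[36,4],[38,0],[47,12],[49,0]]
[[12,4],[20,8],[36,4],[38,0],[46,13],[49,0]]
[[12,5],[18,4],[20,8],[36,4],[38,0],[46,13],[49,0]]
[[12,5],[18,4],[20,8],[33,12],[34,8],[36,4],[38,0],[46,13],[49,0]]
[[7,2],[12,5],[18,4],[20,8],[33,12],[34,8],[36,4],[38,0],[46,13],[49,0]]
[[7,2],[12,5],[18,4],[20,8],[33,12],[34,9],[35,8],[36,4],[38,0],[46,13],[49,0]]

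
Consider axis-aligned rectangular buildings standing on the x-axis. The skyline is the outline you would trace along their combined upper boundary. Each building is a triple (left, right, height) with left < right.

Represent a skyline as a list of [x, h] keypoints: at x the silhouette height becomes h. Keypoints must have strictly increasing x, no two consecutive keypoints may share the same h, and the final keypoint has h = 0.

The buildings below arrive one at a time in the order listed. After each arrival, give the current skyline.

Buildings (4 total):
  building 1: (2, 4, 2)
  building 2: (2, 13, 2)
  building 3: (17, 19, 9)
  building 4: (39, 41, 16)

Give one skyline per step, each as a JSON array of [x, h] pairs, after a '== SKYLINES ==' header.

== SKYLINES ==
[[2,2],[4,0]]
[[2,2],[13,0]]
[[2,2],[13,0],[17,9],[19,0]]
[[2,2],[13,0],[17,9],[19,0],[39,16],[41,0]]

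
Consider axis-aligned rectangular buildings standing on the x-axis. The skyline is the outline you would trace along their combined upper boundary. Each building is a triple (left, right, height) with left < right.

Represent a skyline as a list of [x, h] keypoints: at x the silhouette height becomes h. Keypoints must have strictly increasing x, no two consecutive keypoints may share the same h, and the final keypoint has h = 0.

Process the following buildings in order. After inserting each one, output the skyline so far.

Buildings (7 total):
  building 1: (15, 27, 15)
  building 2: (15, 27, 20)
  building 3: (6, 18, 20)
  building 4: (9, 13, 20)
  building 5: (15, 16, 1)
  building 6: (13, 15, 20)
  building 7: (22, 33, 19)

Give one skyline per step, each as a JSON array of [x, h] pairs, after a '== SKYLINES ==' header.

== SKYLINES ==
[[15,15],[27,0]]
[[15,20],[27,0]]
[[6,20],[27,0]]
[[6,20],[27,0]]
[[6,20],[27,0]]
[[6,20],[27,0]]
[[6,20],[27,19],[33,0]]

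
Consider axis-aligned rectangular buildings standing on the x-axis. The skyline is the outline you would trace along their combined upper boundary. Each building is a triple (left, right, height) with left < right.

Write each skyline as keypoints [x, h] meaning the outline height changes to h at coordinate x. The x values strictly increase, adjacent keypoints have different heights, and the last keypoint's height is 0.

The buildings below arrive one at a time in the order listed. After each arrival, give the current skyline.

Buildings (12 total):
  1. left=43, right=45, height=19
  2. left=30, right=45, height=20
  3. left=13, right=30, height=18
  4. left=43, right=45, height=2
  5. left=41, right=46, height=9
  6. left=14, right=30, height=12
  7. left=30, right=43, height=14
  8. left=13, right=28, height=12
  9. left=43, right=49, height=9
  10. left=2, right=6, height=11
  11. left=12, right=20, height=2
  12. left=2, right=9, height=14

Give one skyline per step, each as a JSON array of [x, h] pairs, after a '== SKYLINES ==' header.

== SKYLINES ==
[[43,19],[45,0]]
[[30,20],[45,0]]
[[13,18],[30,20],[45,0]]
[[13,18],[30,20],[45,0]]
[[13,18],[30,20],[45,9],[46,0]]
[[13,18],[30,20],[45,9],[46,0]]
[[13,18],[30,20],[45,9],[46,0]]
[[13,18],[30,20],[45,9],[46,0]]
[[13,18],[30,20],[45,9],[49,0]]
[[2,11],[6,0],[13,18],[30,20],[45,9],[49,0]]
[[2,11],[6,0],[12,2],[13,18],[30,20],[45,9],[49,0]]
[[2,14],[9,0],[12,2],[13,18],[30,20],[45,9],[49,0]]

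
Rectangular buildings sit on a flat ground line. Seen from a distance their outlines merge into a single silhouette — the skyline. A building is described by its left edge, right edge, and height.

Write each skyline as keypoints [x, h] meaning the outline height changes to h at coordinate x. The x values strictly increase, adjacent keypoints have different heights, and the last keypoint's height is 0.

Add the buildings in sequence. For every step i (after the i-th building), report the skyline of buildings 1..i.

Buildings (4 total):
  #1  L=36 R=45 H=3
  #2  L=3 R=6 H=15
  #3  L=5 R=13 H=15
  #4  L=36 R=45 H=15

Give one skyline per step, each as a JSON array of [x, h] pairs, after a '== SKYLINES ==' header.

== SKYLINES ==
[[36,3],[45,0]]
[[3,15],[6,0],[36,3],[45,0]]
[[3,15],[13,0],[36,3],[45,0]]
[[3,15],[13,0],[36,15],[45,0]]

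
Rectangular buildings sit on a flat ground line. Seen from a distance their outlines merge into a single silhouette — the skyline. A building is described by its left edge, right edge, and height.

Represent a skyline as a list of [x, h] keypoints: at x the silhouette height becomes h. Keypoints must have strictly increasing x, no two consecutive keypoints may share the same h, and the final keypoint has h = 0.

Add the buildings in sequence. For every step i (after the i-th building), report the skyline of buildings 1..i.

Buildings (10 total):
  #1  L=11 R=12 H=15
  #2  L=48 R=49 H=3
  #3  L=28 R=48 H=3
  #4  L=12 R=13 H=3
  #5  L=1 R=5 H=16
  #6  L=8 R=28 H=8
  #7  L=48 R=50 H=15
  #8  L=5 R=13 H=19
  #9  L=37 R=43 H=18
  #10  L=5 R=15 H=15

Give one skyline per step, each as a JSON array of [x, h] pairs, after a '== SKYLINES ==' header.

== SKYLINES ==
[[11,15],[12,0]]
[[11,15],[12,0],[48,3],[49,0]]
[[11,15],[12,0],[28,3],[49,0]]
[[11,15],[12,3],[13,0],[28,3],[49,0]]
[[1,16],[5,0],[11,15],[12,3],[13,0],[28,3],[49,0]]
[[1,16],[5,0],[8,8],[11,15],[12,8],[28,3],[49,0]]
[[1,16],[5,0],[8,8],[11,15],[12,8],[28,3],[48,15],[50,0]]
[[1,16],[5,19],[13,8],[28,3],[48,15],[50,0]]
[[1,16],[5,19],[13,8],[28,3],[37,18],[43,3],[48,15],[50,0]]
[[1,16],[5,19],[13,15],[15,8],[28,3],[37,18],[43,3],[48,15],[50,0]]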